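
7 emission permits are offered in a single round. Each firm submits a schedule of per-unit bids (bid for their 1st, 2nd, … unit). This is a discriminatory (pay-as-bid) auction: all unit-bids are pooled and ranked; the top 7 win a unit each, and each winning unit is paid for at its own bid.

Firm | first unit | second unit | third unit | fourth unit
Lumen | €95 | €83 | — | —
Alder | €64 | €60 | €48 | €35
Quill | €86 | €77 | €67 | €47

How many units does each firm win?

Alder 2, Lumen 2, Quill 3

Merging the schedules and taking the best 7: 95 (Lumen-1), 86 (Quill-1), 83 (Lumen-2), 77 (Quill-2), 67 (Quill-3), 64 (Alder-1), 60 (Alder-2)
Next rejected bid: €48 (not a price — pay-as-bid).
Allocation: Alder 2, Lumen 2, Quill 3.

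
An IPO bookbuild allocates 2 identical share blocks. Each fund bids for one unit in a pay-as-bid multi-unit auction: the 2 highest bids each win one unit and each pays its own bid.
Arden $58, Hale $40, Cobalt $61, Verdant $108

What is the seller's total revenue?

Total revenue: $169

Bids ranked high→low: 108 (Verdant), 61 (Cobalt), 58 (Arden), 40 (Hale)
The 2 highest are Verdant, Cobalt.
Total revenue = 108 + 61 = $169.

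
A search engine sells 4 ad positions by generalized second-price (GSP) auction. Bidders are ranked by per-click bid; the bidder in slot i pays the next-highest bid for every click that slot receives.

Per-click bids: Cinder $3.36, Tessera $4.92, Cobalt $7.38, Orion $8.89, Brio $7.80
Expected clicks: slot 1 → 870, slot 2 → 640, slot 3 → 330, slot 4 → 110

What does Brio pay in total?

Brio pays $4723.20

Per-click bids in order: $8.89 (Orion) > $7.80 (Brio) > $7.38 (Cobalt) > $4.92 (Tessera) > $3.36 (Cinder)
Brio holds slot 2 → pays next bid $7.38 × 640 clicks = $4723.20.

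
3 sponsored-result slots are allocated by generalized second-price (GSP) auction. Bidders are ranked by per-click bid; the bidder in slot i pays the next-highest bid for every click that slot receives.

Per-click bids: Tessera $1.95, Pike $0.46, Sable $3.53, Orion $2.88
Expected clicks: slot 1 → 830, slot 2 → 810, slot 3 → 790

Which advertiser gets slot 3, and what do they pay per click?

Per-click bids in order: $3.53 (Sable) > $2.88 (Orion) > $1.95 (Tessera) > $0.46 (Pike)
Slot 3 goes to the third-ranked bidder, Tessera, who pays the next bid down: $0.46/click.

Tessera; $0.46 per click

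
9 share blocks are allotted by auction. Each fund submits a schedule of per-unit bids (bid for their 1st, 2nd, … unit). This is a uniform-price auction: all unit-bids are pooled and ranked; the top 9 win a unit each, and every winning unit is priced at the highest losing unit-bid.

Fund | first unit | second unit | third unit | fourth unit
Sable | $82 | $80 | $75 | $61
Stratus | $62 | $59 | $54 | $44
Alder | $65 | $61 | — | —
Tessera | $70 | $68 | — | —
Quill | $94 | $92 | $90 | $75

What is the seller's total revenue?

Total revenue: $585

All unit-bids, highest first — top 9: 94 (Quill-1), 92 (Quill-2), 90 (Quill-3), 82 (Sable-1), 80 (Sable-2), 75 (Sable-3), 75 (Quill-4), 70 (Tessera-1), 68 (Tessera-2)
Highest rejected unit-bid = $65.
Allocation: Quill 4, Sable 3, Tessera 2. Every unit priced at $65.
Revenue = 9 × 65 = $585.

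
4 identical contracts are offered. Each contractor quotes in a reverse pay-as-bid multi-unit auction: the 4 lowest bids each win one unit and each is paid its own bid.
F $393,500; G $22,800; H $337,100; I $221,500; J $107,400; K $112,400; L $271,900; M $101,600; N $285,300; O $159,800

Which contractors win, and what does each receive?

Sorting: 22,800 (G), 101,600 (M), 107,400 (J), 112,400 (K), 159,800 (O), 221,500 (I), …
Lowest 4: G, M, J, K.
Each winner is paid its own bid: G $22,800, M $101,600, J $107,400, K $112,400.

G $22,800, M $101,600, J $107,400, K $112,400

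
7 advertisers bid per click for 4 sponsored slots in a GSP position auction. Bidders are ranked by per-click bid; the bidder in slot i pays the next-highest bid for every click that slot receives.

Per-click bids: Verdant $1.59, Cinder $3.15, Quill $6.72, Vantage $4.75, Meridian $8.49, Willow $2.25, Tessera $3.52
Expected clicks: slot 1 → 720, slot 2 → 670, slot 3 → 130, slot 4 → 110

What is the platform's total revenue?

Total revenue: $8825.00

Sorting advertisers: $8.49 (Meridian) > $6.72 (Quill) > $4.75 (Vantage) > $3.52 (Tessera) > $3.15 (Cinder) > …
Slot 1: Meridian pays $6.72 × 720 = $4838.40
Slot 2: Quill pays $4.75 × 670 = $3182.50
Slot 3: Vantage pays $3.52 × 130 = $457.60
Slot 4: Tessera pays $3.15 × 110 = $346.50
Total = $8825.00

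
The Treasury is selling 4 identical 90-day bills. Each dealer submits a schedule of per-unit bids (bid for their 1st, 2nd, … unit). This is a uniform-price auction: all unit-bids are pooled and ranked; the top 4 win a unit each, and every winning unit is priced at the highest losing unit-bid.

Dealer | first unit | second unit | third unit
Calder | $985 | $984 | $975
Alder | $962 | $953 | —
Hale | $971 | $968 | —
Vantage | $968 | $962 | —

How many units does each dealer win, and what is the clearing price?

Pooled unit-bids ranked (top 4): 985 (Calder-1), 984 (Calder-2), 975 (Calder-3), 971 (Hale-1)
The (k+1)-th unit-bid is $968.
Allocation: Calder 3, Hale 1.

Calder 3, Hale 1; clearing price $968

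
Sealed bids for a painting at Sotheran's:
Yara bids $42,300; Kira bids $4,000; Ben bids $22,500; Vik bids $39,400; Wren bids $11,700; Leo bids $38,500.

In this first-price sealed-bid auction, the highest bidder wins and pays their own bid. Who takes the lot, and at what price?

Yara pays $42,300

Bids in order: 42,300 (Yara) > 39,400 (Vik) > 38,500 (Leo) > 22,500 (Ben) > 11,700 (Wren) > 4,000 (Kira)
Yara has the highest bid and pays exactly that: $42,300.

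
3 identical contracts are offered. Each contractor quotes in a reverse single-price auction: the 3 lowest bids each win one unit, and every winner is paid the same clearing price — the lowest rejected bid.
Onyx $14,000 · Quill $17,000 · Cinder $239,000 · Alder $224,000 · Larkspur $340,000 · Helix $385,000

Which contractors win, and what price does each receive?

Ordering the bids: 14,000 (Onyx), 17,000 (Quill), 224,000 (Alder), 239,000 (Cinder), 340,000 (Larkspur), …
The 3 lowest are Onyx, Quill, Alder.
Clearing price = lowest rejected bid = $239,000.

Onyx, Quill, Alder; each is paid $239,000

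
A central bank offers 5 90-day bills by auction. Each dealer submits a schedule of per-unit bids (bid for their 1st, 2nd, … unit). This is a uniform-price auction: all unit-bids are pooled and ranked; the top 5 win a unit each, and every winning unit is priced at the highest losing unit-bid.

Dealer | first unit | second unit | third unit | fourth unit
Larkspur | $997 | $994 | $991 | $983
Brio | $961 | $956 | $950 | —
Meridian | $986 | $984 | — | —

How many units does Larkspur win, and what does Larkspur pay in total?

Merging the schedules and taking the best 5: 997 (Larkspur-1), 994 (Larkspur-2), 991 (Larkspur-3), 986 (Meridian-1), 984 (Meridian-2)
First bid not allocated: $983.
Larkspur wins 3 unit(s) at $983 each.

Larkspur: 3 units, pays $2,949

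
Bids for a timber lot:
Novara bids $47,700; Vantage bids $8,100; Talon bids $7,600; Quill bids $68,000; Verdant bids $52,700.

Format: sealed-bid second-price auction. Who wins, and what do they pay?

Quill pays $52,700

Sorting bids: 68,000 (Quill) > 52,700 (Verdant) > 47,700 (Novara) > 8,100 (Vantage) > 7,600 (Talon)
Quill wins with the highest bid; price is set by the runner-up at $52,700.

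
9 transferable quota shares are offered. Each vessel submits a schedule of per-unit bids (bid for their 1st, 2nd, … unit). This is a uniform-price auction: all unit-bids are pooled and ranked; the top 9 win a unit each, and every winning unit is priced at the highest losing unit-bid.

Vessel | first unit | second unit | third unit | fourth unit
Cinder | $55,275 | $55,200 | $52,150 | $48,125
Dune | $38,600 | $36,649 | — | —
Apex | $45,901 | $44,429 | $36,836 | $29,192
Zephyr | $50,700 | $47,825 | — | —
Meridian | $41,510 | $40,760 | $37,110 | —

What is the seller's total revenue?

Pooled unit-bids ranked (top 9): 55,275 (Cinder-1), 55,200 (Cinder-2), 52,150 (Cinder-3), 50,700 (Zephyr-1), 48,125 (Cinder-4), 47,825 (Zephyr-2), 45,901 (Apex-1), 44,429 (Apex-2), 41,510 (Meridian-1)
The (k+1)-th unit-bid is $40,760.
Allocation: Apex 2, Cinder 4, Meridian 1, Zephyr 2. Every unit priced at $40,760.
Revenue = 9 × 40,760 = $366,840.

Total revenue: $366,840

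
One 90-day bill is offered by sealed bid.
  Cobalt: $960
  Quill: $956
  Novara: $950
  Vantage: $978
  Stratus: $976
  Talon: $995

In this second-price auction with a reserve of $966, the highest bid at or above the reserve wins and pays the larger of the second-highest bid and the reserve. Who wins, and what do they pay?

Rule: the highest bid at or above the reserve wins and pays the larger of the second-highest bid and the reserve.
Sorting bids: 995 (Talon) > 978 (Vantage) > 976 (Stratus) > 960 (Cobalt) > 956 (Quill) > 950 (Novara)
Talon has the top bid at or above the reserve ($995).
max(second-highest $978, reserve $966) = $978; the reserve does not bind.

Talon pays $978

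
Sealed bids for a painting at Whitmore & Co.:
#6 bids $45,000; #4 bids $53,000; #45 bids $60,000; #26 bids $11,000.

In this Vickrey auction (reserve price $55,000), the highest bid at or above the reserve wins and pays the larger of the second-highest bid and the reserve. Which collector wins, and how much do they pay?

Bids ranked: 60,000 (#45) > 53,000 (#4) > 45,000 (#6) > 11,000 (#26)
Highest eligible bid: #45 at $60,000.
max(second-highest $53,000, reserve $55,000) = $55,000.

#45 pays $55,000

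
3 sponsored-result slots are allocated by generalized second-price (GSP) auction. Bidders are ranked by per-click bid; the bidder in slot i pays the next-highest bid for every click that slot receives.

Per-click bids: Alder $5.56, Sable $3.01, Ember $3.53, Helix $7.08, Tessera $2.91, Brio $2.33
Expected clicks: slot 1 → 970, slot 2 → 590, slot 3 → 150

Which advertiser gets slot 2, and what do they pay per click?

Per-click bids in order: $7.08 (Helix) > $5.56 (Alder) > $3.53 (Ember) > $3.01 (Sable) > …
Slot 2 goes to the second-ranked bidder, Alder, who pays the next bid down: $3.53/click.

Alder; $3.53 per click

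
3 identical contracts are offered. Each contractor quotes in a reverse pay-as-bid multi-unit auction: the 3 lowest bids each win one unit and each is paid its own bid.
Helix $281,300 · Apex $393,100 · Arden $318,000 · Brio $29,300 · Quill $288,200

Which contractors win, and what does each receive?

Brio $29,300, Helix $281,300, Quill $288,200

Sorting: 29,300 (Brio), 281,300 (Helix), 288,200 (Quill), 318,000 (Arden), 393,100 (Apex)
Winners (3 units): Brio, Helix, Quill.
Each winner is paid its own bid: Brio $29,300, Helix $281,300, Quill $288,200.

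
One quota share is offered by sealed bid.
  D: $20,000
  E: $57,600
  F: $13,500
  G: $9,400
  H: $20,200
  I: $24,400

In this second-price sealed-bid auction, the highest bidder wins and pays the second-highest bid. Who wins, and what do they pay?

E pays $24,400

Second-price sealed-bid auction: the highest bidder wins and pays the second-highest bid.
Bids ranked: 57,600 (E) > 24,400 (I) > 20,200 (H) > 20,000 (D) > 13,500 (F) > 9,400 (G)
E is highest; pays the second-highest bid, $24,400.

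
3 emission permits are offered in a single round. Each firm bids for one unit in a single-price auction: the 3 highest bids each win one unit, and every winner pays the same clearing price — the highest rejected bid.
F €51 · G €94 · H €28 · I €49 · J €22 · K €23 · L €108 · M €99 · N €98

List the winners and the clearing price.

L, M, N; each pays €94

Bids ranked high→low: 108 (L), 99 (M), 98 (N), 94 (G), 51 (F), …
The 3 highest are L, M, N.
Highest unsuccessful bid: €94 → clearing price.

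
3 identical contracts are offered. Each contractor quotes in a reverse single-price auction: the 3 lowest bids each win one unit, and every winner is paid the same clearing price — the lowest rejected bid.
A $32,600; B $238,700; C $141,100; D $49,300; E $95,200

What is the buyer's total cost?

Ordering the bids: 32,600 (A), 49,300 (D), 95,200 (E), 141,100 (C), 238,700 (B)
The 3 lowest are A, D, E.
Lowest unsuccessful bid: $141,100 → clearing price.
Total cost = 3 × $141,100 = $423,300.

Total cost: $423,300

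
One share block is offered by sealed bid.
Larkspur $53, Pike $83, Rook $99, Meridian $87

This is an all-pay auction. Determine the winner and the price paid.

Rook pays $99

All-pay auction: the highest bidder wins the item, but every bidder pays their own bid.
Sorting bids: 99 (Rook) > 87 (Meridian) > 83 (Pike) > 53 (Larkspur)
Rook is highest and takes the item; every bidder forfeits their bid.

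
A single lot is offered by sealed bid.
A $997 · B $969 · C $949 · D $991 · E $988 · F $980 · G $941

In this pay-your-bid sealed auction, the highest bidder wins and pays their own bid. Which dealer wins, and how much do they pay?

Pay-your-bid sealed auction: the highest bidder wins and pays their own bid.
Bids in order: 997 (A) > 991 (D) > 988 (E) > 980 (F) > 969 (B) > 949 (C) > …
First-price: A pays what they bid, $997.

A pays $997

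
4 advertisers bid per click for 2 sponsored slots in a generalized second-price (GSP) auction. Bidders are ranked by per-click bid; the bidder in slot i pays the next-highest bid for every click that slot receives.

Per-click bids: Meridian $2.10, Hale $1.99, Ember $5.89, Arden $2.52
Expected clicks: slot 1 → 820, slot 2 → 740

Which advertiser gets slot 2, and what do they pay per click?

Sorting advertisers: $5.89 (Ember) > $2.52 (Arden) > $2.10 (Meridian) > …
Slot 2 goes to the second-ranked bidder, Arden, who pays the next bid down: $2.10/click.

Arden; $2.10 per click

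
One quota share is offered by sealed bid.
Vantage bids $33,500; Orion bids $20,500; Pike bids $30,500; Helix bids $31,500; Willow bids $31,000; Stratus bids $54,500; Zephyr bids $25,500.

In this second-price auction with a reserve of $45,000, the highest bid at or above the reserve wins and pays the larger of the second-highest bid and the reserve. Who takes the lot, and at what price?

Stratus pays $45,000

Bids ranked: 54,500 (Stratus) > 33,500 (Vantage) > 31,500 (Helix) > 31,000 (Willow) > 30,500 (Pike) > 25,500 (Zephyr) > …
Highest eligible bid: Stratus at $54,500.
max(second-highest $33,500, reserve $45,000) = $45,000.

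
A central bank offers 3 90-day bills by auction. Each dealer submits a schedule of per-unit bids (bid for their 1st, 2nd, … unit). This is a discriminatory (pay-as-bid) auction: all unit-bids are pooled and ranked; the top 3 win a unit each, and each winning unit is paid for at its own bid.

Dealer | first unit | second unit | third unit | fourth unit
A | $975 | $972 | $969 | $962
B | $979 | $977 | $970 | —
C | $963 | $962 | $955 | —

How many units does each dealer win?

Pooled unit-bids ranked (top 3): 979 (B-1), 977 (B-2), 975 (A-1)
Next rejected bid: $972 (not a price — pay-as-bid).
Allocation: A 1, B 2.

A 1, B 2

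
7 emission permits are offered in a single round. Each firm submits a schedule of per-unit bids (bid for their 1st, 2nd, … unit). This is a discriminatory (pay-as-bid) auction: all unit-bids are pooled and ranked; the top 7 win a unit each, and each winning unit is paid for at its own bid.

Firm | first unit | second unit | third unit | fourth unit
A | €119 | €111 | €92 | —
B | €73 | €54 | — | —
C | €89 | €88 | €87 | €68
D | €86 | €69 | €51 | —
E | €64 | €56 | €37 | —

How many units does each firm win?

A 3, C 3, D 1

All unit-bids, highest first — top 7: 119 (A-1), 111 (A-2), 92 (A-3), 89 (C-1), 88 (C-2), 87 (C-3), 86 (D-1)
Next rejected bid: €73 (not a price — pay-as-bid).
Allocation: A 3, C 3, D 1.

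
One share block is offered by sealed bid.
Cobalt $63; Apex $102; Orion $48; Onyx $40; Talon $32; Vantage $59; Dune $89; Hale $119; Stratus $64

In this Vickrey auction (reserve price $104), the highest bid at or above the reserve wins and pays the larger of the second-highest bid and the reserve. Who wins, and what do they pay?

Hale pays $104

Bids ranked: 119 (Hale) > 102 (Apex) > 89 (Dune) > 64 (Stratus) > 63 (Cobalt) > 59 (Vantage) > …
Highest eligible bid: Hale at $119.
Second-highest bid $102 is below the reserve $104, so the reserve binds → payment $104.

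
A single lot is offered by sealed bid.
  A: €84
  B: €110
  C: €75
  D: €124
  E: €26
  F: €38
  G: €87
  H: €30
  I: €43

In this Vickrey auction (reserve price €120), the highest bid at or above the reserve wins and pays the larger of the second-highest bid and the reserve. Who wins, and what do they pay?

Rule: the highest bid at or above the reserve wins and pays the larger of the second-highest bid and the reserve.
Sorting bids: 124 (D) > 110 (B) > 87 (G) > 84 (A) > 75 (C) > 43 (I) > …
Highest eligible bid: D at €124.
Second-highest bid €110 is below the reserve €120, so the reserve binds → payment €120.

D pays €120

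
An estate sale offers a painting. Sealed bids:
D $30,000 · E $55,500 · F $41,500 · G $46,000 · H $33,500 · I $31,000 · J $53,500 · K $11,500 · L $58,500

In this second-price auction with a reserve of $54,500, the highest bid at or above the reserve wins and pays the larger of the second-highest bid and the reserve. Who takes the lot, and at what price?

Bids ranked: 58,500 (L) > 55,500 (E) > 53,500 (J) > 46,000 (G) > 41,500 (F) > 33,500 (H) > …
L has the top bid at or above the reserve ($58,500).
max(second-highest $55,500, reserve $54,500) = $55,500; the reserve does not bind.

L pays $55,500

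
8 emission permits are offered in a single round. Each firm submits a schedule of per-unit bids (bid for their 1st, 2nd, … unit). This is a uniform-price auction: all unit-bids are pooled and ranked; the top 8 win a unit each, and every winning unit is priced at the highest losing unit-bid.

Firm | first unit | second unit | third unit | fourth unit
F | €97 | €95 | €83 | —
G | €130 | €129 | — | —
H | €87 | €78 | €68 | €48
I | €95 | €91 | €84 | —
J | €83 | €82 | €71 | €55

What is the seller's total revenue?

All unit-bids, highest first — top 8: 130 (G-1), 129 (G-2), 97 (F-1), 95 (F-2), 95 (I-1), 91 (I-2), 87 (H-1), 84 (I-3)
First bid not allocated: €83.
Allocation: F 2, G 2, H 1, I 3. Every unit priced at €83.
Revenue = 8 × 83 = €664.

Total revenue: €664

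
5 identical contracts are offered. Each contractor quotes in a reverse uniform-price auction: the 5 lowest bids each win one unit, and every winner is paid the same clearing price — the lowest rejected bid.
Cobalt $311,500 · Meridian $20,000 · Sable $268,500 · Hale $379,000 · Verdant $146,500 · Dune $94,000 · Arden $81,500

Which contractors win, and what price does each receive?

Meridian, Arden, Dune, Verdant, Sable; each is paid $311,500

Bids ranked low→high: 20,000 (Meridian), 81,500 (Arden), 94,000 (Dune), 146,500 (Verdant), 268,500 (Sable), 311,500 (Cobalt), 379,000 (Hale)
Winners (5 units): Meridian, Arden, Dune, Verdant, Sable.
First losing bid is Cobalt's $311,500, which sets the uniform price.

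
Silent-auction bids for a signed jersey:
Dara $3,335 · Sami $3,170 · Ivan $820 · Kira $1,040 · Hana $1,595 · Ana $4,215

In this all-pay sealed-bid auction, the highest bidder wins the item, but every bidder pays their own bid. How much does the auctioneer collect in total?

Bids ranked: 4,215 (Ana) > 3,335 (Dara) > 3,170 (Sami) > 1,595 (Hana) > 1,040 (Kira) > 820 (Ivan)
Every bidder forfeits their bid regardless of winning.
Revenue = 3,335 + 3,170 + 820 + 1,040 + 1,595 + 4,215 = $14,175.

Total revenue: $14,175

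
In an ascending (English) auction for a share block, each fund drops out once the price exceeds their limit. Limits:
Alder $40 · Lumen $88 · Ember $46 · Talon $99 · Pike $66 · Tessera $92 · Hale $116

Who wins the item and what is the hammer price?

Hale wins at $99

Ascending (English) auction: the price rises until one bidder remains; the winner pays the price at which the last rival dropped out.
Sorting limits: 116 (Hale) > 99 (Talon) > 92 (Tessera) > 88 (Lumen) > 66 (Pike) > 46 (Ember) > …
Once the price passes $99, only Hale is left; the hammer falls at Talon's limit of $99.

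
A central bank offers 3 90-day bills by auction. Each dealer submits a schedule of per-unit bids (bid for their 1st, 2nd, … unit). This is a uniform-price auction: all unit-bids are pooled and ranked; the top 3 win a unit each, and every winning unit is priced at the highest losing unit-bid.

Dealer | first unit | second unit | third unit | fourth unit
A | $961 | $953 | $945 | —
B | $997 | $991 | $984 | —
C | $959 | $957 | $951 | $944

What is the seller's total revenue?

Total revenue: $2,883

All unit-bids, highest first — top 3: 997 (B-1), 991 (B-2), 984 (B-3)
Highest rejected unit-bid = $961.
Allocation: B 3. Every unit priced at $961.
Revenue = 3 × 961 = $2,883.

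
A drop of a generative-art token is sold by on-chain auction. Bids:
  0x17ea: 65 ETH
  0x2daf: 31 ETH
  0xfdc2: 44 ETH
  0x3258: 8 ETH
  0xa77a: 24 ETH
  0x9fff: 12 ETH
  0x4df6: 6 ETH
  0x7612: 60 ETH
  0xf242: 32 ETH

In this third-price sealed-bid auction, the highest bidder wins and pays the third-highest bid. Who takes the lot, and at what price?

Sorting bids: 65 (0x17ea) > 60 (0x7612) > 44 (0xfdc2) > 32 (0xf242) > 31 (0x2daf) > 24 (0xa77a) > …
0x17ea is highest; pays the third-highest bid, 44 ETH.

0x17ea pays 44 ETH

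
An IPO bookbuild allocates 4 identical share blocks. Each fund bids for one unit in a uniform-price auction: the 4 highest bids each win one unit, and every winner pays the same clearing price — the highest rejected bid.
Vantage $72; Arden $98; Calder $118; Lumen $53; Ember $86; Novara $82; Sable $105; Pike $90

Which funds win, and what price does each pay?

Calder, Sable, Arden, Pike; each pays $86

Sorting: 118 (Calder), 105 (Sable), 98 (Arden), 90 (Pike), 86 (Ember), 82 (Novara), …
Top 4: Calder, Sable, Arden, Pike.
Clearing price = highest rejected bid = $86.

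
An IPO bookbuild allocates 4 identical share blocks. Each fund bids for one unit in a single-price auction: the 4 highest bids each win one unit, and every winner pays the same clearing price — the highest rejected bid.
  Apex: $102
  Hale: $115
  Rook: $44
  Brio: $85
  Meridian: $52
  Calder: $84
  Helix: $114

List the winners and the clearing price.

Sorting: 115 (Hale), 114 (Helix), 102 (Apex), 85 (Brio), 84 (Calder), 52 (Meridian), …
The 4 highest are Hale, Helix, Apex, Brio.
Clearing price = highest rejected bid = $84.

Hale, Helix, Apex, Brio; each pays $84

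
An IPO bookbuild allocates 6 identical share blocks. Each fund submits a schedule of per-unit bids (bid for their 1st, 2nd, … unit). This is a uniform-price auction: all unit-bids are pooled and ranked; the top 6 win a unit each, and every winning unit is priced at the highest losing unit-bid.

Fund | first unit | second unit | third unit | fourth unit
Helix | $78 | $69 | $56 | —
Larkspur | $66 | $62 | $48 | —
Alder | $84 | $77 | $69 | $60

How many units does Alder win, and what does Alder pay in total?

Alder: 3 units, pays $186

All unit-bids, highest first — top 6: 84 (Alder-1), 78 (Helix-1), 77 (Alder-2), 69 (Helix-2), 69 (Alder-3), 66 (Larkspur-1)
Highest rejected unit-bid = $62.
Alder wins 3 unit(s) at $62 each.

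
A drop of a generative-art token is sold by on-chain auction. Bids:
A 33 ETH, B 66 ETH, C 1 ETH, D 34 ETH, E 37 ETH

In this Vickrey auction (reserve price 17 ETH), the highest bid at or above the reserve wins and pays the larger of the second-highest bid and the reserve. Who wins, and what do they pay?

B pays 37 ETH

Vickrey auction (reserve price 17 ETH): the highest bid at or above the reserve wins and pays the larger of the second-highest bid and the reserve.
Bids in order: 66 (B) > 37 (E) > 34 (D) > 33 (A) > 1 (C)
B has the top bid at or above the reserve (66 ETH).
Second-highest bid 37 ETH exceeds the reserve 17 ETH → payment 37 ETH.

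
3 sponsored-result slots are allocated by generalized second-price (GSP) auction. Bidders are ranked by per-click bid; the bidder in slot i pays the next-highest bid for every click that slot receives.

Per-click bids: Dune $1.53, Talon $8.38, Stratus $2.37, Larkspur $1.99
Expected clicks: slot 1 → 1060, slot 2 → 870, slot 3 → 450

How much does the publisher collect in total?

Total revenue: $4932.00

Sorting advertisers: $8.38 (Talon) > $2.37 (Stratus) > $1.99 (Larkspur) > $1.53 (Dune)
Slot 1: Talon pays $2.37 × 1060 = $2512.20
Slot 2: Stratus pays $1.99 × 870 = $1731.30
Slot 3: Larkspur pays $1.53 × 450 = $688.50
Total = $4932.00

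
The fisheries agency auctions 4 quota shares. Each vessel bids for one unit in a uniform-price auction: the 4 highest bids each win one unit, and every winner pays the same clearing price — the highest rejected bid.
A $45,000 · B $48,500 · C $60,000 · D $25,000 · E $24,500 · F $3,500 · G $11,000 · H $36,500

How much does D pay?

D pays $0

Sorting: 60,000 (C), 48,500 (B), 45,000 (A), 36,500 (H), 25,000 (D), 24,500 (E), …
The 4 highest are C, B, A, H.
Highest unsuccessful bid: $25,000 → clearing price.
D does not win → pays $0.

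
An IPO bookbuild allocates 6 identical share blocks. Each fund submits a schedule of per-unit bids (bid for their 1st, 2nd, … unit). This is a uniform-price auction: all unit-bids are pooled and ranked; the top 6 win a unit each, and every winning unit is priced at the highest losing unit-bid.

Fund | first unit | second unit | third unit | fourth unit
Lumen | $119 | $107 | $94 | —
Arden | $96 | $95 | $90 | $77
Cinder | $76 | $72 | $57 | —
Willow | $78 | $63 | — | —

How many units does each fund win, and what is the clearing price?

All unit-bids, highest first — top 6: 119 (Lumen-1), 107 (Lumen-2), 96 (Arden-1), 95 (Arden-2), 94 (Lumen-3), 90 (Arden-3)
Highest rejected unit-bid = $78.
Allocation: Arden 3, Lumen 3.

Arden 3, Lumen 3; clearing price $78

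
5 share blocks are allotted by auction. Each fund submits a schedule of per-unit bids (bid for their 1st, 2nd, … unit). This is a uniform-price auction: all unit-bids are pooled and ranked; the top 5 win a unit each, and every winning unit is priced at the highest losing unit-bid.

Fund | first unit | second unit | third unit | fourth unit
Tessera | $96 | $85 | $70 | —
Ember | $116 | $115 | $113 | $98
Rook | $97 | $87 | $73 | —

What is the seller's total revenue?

Total revenue: $480

Pooled unit-bids ranked (top 5): 116 (Ember-1), 115 (Ember-2), 113 (Ember-3), 98 (Ember-4), 97 (Rook-1)
First bid not allocated: $96.
Allocation: Ember 4, Rook 1. Every unit priced at $96.
Revenue = 5 × 96 = $480.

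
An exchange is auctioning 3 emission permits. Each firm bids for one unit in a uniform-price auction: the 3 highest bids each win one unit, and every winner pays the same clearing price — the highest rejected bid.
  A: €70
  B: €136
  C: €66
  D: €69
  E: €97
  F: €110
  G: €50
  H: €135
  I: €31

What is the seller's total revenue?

Ordering the bids: 136 (B), 135 (H), 110 (F), 97 (E), 70 (A), …
The 3 highest are B, H, F.
Clearing price = highest rejected bid = €97.
Total revenue = 3 × €97 = €291.

Total revenue: €291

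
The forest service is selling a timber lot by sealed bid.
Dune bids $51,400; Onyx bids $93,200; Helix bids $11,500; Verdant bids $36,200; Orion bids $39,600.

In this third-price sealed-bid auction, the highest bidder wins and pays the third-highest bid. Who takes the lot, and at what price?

Sorting bids: 93,200 (Onyx) > 51,400 (Dune) > 39,600 (Orion) > 36,200 (Verdant) > 11,500 (Helix)
Onyx is highest; pays the third-highest bid, $39,600.

Onyx pays $39,600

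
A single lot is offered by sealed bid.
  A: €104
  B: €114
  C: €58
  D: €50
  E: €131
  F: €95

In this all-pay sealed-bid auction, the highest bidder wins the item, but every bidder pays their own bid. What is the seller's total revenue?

Rule: the highest bidder wins the item, but every bidder pays their own bid.
Bids in order: 131 (E) > 114 (B) > 104 (A) > 95 (F) > 58 (C) > 50 (D)
E wins with the top bid; all bids are sunk regardless.
Every bidder forfeits their bid regardless of winning.
Revenue = 104 + 114 + 58 + 50 + 131 + 95 = €552.

Total revenue: €552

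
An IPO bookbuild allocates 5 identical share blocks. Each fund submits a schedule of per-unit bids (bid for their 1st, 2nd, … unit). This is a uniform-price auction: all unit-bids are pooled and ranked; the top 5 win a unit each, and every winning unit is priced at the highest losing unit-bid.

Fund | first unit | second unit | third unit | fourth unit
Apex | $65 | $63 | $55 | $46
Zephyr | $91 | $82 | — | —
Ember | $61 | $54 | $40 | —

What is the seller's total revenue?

Total revenue: $275

Merging the schedules and taking the best 5: 91 (Zephyr-1), 82 (Zephyr-2), 65 (Apex-1), 63 (Apex-2), 61 (Ember-1)
Highest rejected unit-bid = $55.
Allocation: Apex 2, Ember 1, Zephyr 2. Every unit priced at $55.
Revenue = 5 × 55 = $275.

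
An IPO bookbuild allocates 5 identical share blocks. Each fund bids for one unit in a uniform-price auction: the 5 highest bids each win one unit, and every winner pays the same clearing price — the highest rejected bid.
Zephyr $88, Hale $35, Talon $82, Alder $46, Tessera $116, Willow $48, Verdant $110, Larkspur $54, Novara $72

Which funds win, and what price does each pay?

Bids ranked high→low: 116 (Tessera), 110 (Verdant), 88 (Zephyr), 82 (Talon), 72 (Novara), 54 (Larkspur), 48 (Willow), …
Winners (5 units): Tessera, Verdant, Zephyr, Talon, Novara.
Highest unsuccessful bid: $54 → clearing price.

Tessera, Verdant, Zephyr, Talon, Novara; each pays $54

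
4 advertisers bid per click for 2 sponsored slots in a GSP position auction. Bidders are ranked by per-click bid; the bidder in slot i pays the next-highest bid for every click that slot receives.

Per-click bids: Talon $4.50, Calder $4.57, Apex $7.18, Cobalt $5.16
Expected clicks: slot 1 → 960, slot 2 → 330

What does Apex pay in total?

Apex pays $4953.60

Sorting advertisers: $7.18 (Apex) > $5.16 (Cobalt) > $4.57 (Calder) > …
Apex holds slot 1 → pays next bid $5.16 × 960 clicks = $4953.60.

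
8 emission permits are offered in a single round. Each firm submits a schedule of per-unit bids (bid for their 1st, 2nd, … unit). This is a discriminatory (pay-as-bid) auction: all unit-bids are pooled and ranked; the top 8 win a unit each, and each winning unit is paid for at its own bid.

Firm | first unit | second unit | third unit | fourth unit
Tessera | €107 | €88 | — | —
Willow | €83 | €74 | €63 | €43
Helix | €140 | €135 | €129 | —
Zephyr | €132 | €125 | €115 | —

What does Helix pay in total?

Pooled unit-bids ranked (top 8): 140 (Helix-1), 135 (Helix-2), 132 (Zephyr-1), 129 (Helix-3), 125 (Zephyr-2), 115 (Zephyr-3), 107 (Tessera-1), 88 (Tessera-2)
Next rejected bid: €83 (not a price — pay-as-bid).
Helix's winning unit-bids: 140 + 135 + 129 = €404.

Helix pays €404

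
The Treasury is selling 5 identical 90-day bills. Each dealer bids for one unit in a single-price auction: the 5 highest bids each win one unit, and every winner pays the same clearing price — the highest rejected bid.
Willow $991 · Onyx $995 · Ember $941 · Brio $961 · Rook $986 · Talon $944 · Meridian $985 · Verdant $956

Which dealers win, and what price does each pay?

Ordering the bids: 995 (Onyx), 991 (Willow), 986 (Rook), 985 (Meridian), 961 (Brio), 956 (Verdant), 944 (Talon), …
The 5 highest are Onyx, Willow, Rook, Meridian, Brio.
First losing bid is Verdant's $956, which sets the uniform price.

Onyx, Willow, Rook, Meridian, Brio; each pays $956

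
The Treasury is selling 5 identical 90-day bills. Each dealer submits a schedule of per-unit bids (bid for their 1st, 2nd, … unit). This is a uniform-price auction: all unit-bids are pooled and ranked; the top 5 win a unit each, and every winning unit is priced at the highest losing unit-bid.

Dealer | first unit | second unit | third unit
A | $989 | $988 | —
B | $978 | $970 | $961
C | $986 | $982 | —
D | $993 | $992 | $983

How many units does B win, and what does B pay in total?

B: 0 units, pays $0

Merging the schedules and taking the best 5: 993 (D-1), 992 (D-2), 989 (A-1), 988 (A-2), 986 (C-1)
First bid not allocated: $983.
B wins 0 unit(s) at $983 each.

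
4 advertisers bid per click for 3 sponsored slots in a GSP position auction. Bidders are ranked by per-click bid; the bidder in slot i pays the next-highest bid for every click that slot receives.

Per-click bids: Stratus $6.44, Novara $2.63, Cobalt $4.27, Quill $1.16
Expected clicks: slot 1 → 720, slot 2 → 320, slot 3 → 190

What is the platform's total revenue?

Ranked by bid: $6.44 (Stratus) > $4.27 (Cobalt) > $2.63 (Novara) > $1.16 (Quill)
Slot 1: Stratus pays $4.27 × 720 = $3074.40
Slot 2: Cobalt pays $2.63 × 320 = $841.60
Slot 3: Novara pays $1.16 × 190 = $220.40
Total = $4136.40

Total revenue: $4136.40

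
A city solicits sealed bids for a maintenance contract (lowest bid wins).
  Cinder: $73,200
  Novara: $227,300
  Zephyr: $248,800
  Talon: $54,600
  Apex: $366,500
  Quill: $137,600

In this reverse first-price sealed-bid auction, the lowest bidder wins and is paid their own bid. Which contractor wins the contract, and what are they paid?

Bids ranked: 54,600 (Talon) < 73,200 (Cinder) < 137,600 (Quill) < 227,300 (Novara) < 248,800 (Zephyr) < 366,500 (Apex)
Talon is lowest → is paid own bid, $54,600.

Talon is paid $54,600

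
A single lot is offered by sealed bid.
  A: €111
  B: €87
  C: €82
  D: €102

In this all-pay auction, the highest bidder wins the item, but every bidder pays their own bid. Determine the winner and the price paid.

A pays €111

Bids in order: 111 (A) > 102 (D) > 87 (B) > 82 (C)
A is highest and takes the item; every bidder forfeits their bid.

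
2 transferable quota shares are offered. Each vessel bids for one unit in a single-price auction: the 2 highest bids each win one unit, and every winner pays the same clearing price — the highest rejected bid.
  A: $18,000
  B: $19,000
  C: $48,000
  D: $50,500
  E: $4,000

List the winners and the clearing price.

D, C; each pays $19,000

Ordering the bids: 50,500 (D), 48,000 (C), 19,000 (B), 18,000 (A), …
The 2 highest are D, C.
Highest unsuccessful bid: $19,000 → clearing price.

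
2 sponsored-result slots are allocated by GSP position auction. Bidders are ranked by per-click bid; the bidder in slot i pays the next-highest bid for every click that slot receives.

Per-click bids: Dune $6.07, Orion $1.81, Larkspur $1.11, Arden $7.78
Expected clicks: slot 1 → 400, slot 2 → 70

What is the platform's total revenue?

Total revenue: $2554.70

Per-click bids in order: $7.78 (Arden) > $6.07 (Dune) > $1.81 (Orion) > …
Slot 1: Arden pays $6.07 × 400 = $2428.00
Slot 2: Dune pays $1.81 × 70 = $126.70
Total = $2554.70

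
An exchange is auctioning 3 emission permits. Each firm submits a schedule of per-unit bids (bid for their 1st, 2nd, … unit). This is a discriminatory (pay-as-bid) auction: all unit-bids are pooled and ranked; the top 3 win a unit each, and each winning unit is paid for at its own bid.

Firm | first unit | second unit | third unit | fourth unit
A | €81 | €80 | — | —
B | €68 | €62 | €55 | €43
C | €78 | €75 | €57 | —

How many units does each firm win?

Pooled unit-bids ranked (top 3): 81 (A-1), 80 (A-2), 78 (C-1)
Next rejected bid: €75 (not a price — pay-as-bid).
Allocation: A 2, C 1.

A 2, C 1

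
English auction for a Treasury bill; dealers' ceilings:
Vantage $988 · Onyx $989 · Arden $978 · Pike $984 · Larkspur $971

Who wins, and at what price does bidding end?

Onyx wins at $988

Open ascending-bid auction: the price rises until one bidder remains; the winner pays the price at which the last rival dropped out.
Limits ranked: 989 (Onyx) > 988 (Vantage) > 984 (Pike) > 978 (Arden) > 971 (Larkspur)
Vantage is the last rival to drop out, at $988; Onyx remains and wins at that price.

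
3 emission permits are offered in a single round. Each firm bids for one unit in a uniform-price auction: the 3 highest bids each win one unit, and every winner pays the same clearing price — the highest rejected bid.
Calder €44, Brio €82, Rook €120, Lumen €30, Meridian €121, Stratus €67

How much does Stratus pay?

Sorting: 121 (Meridian), 120 (Rook), 82 (Brio), 67 (Stratus), 44 (Calder), …
Winners (3 units): Meridian, Rook, Brio.
Highest unsuccessful bid: €67 → clearing price.
Stratus does not win → pays €0.

Stratus pays €0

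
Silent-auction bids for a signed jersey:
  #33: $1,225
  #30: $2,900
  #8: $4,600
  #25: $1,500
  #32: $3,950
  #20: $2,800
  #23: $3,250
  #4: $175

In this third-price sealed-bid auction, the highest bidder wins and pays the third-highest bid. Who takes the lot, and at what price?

#8 pays $3,250

Sorting bids: 4,600 (#8) > 3,950 (#32) > 3,250 (#23) > 2,900 (#30) > 2,800 (#20) > 1,500 (#25) > …
#8 wins; payment is bid #3 in the ranking = $3,250.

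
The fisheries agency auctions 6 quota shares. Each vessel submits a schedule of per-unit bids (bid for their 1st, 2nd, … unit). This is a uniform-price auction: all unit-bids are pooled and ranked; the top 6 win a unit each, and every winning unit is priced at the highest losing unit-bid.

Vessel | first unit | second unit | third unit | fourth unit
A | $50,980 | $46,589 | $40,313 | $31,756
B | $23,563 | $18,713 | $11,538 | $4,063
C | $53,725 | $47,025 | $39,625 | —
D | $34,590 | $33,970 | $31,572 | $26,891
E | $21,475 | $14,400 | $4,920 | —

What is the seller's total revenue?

Merging the schedules and taking the best 6: 53,725 (C-1), 50,980 (A-1), 47,025 (C-2), 46,589 (A-2), 40,313 (A-3), 39,625 (C-3)
Highest rejected unit-bid = $34,590.
Allocation: A 3, C 3. Every unit priced at $34,590.
Revenue = 6 × 34,590 = $207,540.

Total revenue: $207,540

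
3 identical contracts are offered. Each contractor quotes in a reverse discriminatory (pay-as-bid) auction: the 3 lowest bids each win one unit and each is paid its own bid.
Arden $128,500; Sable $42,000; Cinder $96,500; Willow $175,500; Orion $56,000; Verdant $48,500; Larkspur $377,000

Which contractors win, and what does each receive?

Sable $42,000, Verdant $48,500, Orion $56,000

Ordering the bids: 42,000 (Sable), 48,500 (Verdant), 56,000 (Orion), 96,500 (Cinder), 128,500 (Arden), …
The 3 lowest are Sable, Verdant, Orion.
Each winner is paid its own bid: Sable $42,000, Verdant $48,500, Orion $56,000.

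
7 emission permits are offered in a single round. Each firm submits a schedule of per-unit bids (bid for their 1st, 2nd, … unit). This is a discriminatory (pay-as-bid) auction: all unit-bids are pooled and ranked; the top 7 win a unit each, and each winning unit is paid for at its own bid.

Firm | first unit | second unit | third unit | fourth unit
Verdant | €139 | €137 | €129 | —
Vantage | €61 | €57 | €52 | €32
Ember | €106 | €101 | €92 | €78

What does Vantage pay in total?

All unit-bids, highest first — top 7: 139 (Verdant-1), 137 (Verdant-2), 129 (Verdant-3), 106 (Ember-1), 101 (Ember-2), 92 (Ember-3), 78 (Ember-4)
Next rejected bid: €61 (not a price — pay-as-bid).
Vantage wins no units.

Vantage pays €0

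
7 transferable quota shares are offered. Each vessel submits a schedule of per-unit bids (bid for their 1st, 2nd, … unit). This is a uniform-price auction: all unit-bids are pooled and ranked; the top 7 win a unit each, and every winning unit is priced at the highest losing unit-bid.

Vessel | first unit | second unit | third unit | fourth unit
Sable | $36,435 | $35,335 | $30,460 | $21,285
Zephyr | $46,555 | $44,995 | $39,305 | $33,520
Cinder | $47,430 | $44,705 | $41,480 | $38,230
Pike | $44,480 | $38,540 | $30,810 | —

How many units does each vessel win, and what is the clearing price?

All unit-bids, highest first — top 7: 47,430 (Cinder-1), 46,555 (Zephyr-1), 44,995 (Zephyr-2), 44,705 (Cinder-2), 44,480 (Pike-1), 41,480 (Cinder-3), 39,305 (Zephyr-3)
First bid not allocated: $38,540.
Allocation: Cinder 3, Pike 1, Zephyr 3.

Cinder 3, Pike 1, Zephyr 3; clearing price $38,540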